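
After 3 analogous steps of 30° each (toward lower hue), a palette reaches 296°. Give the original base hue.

26°

3 steps of 30° (toward lower hue) give a net shift of −90°.
Start = end − shift: 296 + 90 = 386 → 386 − 360 = 26°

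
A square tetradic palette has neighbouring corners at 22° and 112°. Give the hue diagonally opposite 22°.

202°

A square tetradic scheme places four hues 90° apart; opposite corners are 180° apart.
22 + 180 = 202°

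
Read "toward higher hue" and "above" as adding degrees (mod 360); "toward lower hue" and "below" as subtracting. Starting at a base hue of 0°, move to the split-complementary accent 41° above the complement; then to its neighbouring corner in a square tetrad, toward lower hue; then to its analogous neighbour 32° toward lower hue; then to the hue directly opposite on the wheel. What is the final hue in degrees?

split-comp 41° ↑ +221°: 0 + 221 = 221°
square ↓ −90°: 221 − 90 = 131°
analog 32° ↓ −32°: 131 − 32 = 99°
complement +180°: 99 + 180 = 279°

279°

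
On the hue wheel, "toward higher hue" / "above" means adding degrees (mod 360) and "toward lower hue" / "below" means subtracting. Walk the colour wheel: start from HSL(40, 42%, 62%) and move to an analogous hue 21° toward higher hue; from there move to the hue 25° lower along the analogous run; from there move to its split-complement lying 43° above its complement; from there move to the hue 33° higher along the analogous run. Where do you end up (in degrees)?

292°

+21° (analog 21° ↑): 40 + 21 = 61°
−25° (analog 25° ↓): 61 − 25 = 36°
+223° (split-comp 43° ↑): 36 + 223 = 259°
+33° (analog 33° ↑): 259 + 33 = 292°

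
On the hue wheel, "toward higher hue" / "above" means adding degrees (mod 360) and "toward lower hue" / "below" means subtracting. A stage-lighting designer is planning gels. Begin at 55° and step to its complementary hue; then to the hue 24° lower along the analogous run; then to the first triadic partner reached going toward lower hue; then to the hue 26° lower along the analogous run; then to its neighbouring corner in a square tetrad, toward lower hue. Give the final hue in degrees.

complement +180°: 55 + 180 = 235°
analog 24° ↓ −24°: 235 − 24 = 211°
triadic ↓ −120°: 211 − 120 = 91°
analog 26° ↓ −26°: 91 − 26 = 65°
square ↓ −90°: 65 − 90 = -25 → -25 + 360 = 335°

335°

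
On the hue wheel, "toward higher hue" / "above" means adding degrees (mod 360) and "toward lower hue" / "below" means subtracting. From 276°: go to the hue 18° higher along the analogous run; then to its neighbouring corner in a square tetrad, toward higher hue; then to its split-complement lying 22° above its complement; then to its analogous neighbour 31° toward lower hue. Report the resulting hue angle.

analog 18° ↑ +18°: 276 + 18 = 294°
square ↑ +90°: 294 + 90 = 384 → 384 − 360 = 24°
split-comp 22° ↑ +202°: 24 + 202 = 226°
analog 31° ↓ −31°: 226 − 31 = 195°

195°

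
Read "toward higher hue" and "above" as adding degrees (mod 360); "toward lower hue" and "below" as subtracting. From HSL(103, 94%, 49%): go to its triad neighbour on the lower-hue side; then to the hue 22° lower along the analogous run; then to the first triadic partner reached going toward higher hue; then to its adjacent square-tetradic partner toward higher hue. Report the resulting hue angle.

−120° (triadic ↓): 103 − 120 = -17 → -17 + 360 = 343°
−22° (analog 22° ↓): 343 − 22 = 321°
+120° (triadic ↑): 321 + 120 = 441 → 441 − 360 = 81°
+90° (square ↑): 81 + 90 = 171°

171°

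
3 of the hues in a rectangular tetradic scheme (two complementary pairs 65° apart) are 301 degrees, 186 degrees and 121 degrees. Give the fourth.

A rectangular tetradic uses two complementary pairs 65° apart: offsets 0°, 65°, 180°, 245°.
Among {121°, 186°, 301°}, 121° and 301° are a 180° pair.
The remaining hue 186° needs its own complement: 186 + 180 = 366 → 366 − 360 = 6°

6°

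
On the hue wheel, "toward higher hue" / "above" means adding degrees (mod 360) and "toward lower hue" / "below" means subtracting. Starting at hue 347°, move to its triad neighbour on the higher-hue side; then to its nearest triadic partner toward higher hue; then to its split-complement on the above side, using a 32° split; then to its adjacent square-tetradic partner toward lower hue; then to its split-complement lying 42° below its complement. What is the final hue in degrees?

127°

+120° (triadic ↑): 347 + 120 = 467 → 467 − 360 = 107°
+120° (triadic ↑): 107 + 120 = 227°
+212° (split-comp 32° ↑): 227 + 212 = 439 → 439 − 360 = 79°
−90° (square ↓): 79 − 90 = -11 → -11 + 360 = 349°
+138° (split-comp 42° ↓): 349 + 138 = 487 → 487 − 360 = 127°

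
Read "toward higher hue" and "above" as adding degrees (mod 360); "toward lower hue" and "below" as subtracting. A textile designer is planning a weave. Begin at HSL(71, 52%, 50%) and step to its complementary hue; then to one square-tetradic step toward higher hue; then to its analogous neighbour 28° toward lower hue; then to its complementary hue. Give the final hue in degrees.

71 + 180 = 251°   (complement)
251 + 90 = 341°   (square ↑)
341 − 28 = 313°   (analog 28° ↓)
313 + 180 = 493 → 493 − 360 = 133°   (complement)

133°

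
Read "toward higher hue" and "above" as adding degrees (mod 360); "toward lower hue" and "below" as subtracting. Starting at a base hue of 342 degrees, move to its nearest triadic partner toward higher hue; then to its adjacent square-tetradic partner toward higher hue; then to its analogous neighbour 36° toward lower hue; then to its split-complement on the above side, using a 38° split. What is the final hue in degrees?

14°

triadic ↑ +120°: 342 + 120 = 462 → 462 − 360 = 102°
square ↑ +90°: 102 + 90 = 192°
analog 36° ↓ −36°: 192 − 36 = 156°
split-comp 38° ↑ +218°: 156 + 218 = 374 → 374 − 360 = 14°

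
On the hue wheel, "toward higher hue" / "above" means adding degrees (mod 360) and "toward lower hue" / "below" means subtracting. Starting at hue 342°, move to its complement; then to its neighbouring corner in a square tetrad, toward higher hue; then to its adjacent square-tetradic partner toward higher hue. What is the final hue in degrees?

complement +180°: 342 + 180 = 522 → 522 − 360 = 162°
square ↑ +90°: 162 + 90 = 252°
square ↑ +90°: 252 + 90 = 342°

342°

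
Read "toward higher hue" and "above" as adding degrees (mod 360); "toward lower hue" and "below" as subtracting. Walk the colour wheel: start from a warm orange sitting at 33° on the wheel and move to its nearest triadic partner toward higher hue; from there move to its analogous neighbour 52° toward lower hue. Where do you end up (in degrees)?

+120° (triadic ↑): 33 + 120 = 153°
−52° (analog 52° ↓): 153 − 52 = 101°

101°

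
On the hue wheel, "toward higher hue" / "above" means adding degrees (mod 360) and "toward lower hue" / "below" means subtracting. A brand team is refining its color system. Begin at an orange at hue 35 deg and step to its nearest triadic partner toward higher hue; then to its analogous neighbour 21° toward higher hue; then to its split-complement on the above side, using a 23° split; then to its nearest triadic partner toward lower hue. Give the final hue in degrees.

259°

triadic ↑ +120°: 35 + 120 = 155°
analog 21° ↑ +21°: 155 + 21 = 176°
split-comp 23° ↑ +203°: 176 + 203 = 379 → 379 − 360 = 19°
triadic ↓ −120°: 19 − 120 = -101 → -101 + 360 = 259°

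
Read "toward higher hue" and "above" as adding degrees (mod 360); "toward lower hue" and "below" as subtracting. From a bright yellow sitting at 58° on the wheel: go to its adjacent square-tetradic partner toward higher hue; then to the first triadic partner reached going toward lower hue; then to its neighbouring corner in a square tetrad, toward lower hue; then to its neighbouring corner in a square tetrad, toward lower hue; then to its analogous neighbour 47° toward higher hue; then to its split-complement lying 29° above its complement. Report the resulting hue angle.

104°

+90° (square ↑): 58 + 90 = 148°
−120° (triadic ↓): 148 − 120 = 28°
−90° (square ↓): 28 − 90 = -62 → -62 + 360 = 298°
−90° (square ↓): 298 − 90 = 208°
+47° (analog 47° ↑): 208 + 47 = 255°
+209° (split-comp 29° ↑): 255 + 209 = 464 → 464 − 360 = 104°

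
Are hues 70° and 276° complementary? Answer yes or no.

no

Angular distance: |70 − 276| = 206; shorter arc = 360 − 206 = 154°.
Complementary requires 180°.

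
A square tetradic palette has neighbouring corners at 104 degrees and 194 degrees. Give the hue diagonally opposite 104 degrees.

A square tetradic scheme places four hues 90° apart; opposite corners are 180° apart.
104 + 180 = 284°

284°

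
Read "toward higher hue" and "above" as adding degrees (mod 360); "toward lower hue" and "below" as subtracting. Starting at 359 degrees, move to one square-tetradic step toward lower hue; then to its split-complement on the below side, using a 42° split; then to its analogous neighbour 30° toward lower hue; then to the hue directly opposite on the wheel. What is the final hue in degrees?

197°

square ↓ −90°: 359 − 90 = 269°
split-comp 42° ↓ +138°: 269 + 138 = 407 → 407 − 360 = 47°
analog 30° ↓ −30°: 47 − 30 = 17°
complement +180°: 17 + 180 = 197°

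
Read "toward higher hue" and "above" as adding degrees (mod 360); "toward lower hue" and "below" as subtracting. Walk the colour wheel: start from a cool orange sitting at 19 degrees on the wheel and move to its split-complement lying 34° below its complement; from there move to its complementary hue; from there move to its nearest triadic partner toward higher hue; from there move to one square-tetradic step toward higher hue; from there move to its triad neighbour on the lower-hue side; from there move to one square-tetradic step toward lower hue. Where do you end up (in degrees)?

+146° (split-comp 34° ↓): 19 + 146 = 165°
+180° (complement): 165 + 180 = 345°
+120° (triadic ↑): 345 + 120 = 465 → 465 − 360 = 105°
+90° (square ↑): 105 + 90 = 195°
−120° (triadic ↓): 195 − 120 = 75°
−90° (square ↓): 75 − 90 = -15 → -15 + 360 = 345°

345°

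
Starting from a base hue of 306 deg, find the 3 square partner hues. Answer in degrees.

A square tetradic scheme places four hues every 90°.
306 + 90 = 396 → 396 − 360 = 36°
306 + 180 = 486 → 486 − 360 = 126°
306 + 270 = 576 → 576 − 360 = 216°

36°, 126°, 216°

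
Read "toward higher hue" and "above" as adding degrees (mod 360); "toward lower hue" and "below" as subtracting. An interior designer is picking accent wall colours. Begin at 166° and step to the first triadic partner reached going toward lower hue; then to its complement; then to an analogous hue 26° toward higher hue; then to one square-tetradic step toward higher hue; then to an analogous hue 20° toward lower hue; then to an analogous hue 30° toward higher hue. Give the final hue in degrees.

166 − 120 = 46°   (triadic ↓)
46 + 180 = 226°   (complement)
226 + 26 = 252°   (analog 26° ↑)
252 + 90 = 342°   (square ↑)
342 − 20 = 322°   (analog 20° ↓)
322 + 30 = 352°   (analog 30° ↑)

352°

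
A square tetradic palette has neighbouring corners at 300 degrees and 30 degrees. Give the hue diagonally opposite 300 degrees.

120°

A square tetradic scheme places four hues 90° apart; opposite corners are 180° apart.
300 + 180 = 480 → 480 − 360 = 120°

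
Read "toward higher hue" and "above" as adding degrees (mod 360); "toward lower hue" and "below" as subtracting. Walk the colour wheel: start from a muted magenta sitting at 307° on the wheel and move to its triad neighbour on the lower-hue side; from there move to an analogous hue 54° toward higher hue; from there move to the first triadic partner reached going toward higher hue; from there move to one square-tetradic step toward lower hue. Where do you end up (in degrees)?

271°

307 − 120 = 187°   (triadic ↓)
187 + 54 = 241°   (analog 54° ↑)
241 + 120 = 361 → 361 − 360 = 1°   (triadic ↑)
1 − 90 = -89 → -89 + 360 = 271°   (square ↓)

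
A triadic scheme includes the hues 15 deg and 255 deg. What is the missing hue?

A triad places three hues 120° apart.
The full set through 15° is {15°, 135°, 255°}.
Given {15°, 255°}, the missing hue is 135°.

135°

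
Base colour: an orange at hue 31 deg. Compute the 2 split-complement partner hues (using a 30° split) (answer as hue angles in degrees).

181° and 241°

Split-complementary hues sit 30° either side of the complement.
Complement of 31 deg: 31 + 180 = 211°
211 − 30 = 181°
211 + 30 = 241°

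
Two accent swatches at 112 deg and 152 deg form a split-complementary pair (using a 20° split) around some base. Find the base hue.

312°

The accents sit 20° either side of the complement, so the complement is their short-arc midpoint on the wheel.
Short-arc midpoint of 112° and 152°: 132°.
Base is 180° from the complement: 132 − 180 = -48 → -48 + 360 = 312°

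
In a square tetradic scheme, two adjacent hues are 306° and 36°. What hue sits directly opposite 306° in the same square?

126°

A square tetradic scheme places four hues 90° apart; opposite corners are 180° apart.
306 + 180 = 486 → 486 − 360 = 126°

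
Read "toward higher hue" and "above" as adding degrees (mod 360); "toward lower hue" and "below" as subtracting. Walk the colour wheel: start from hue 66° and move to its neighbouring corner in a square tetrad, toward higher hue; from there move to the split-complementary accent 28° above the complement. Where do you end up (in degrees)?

+90° (square ↑): 66 + 90 = 156°
+208° (split-comp 28° ↑): 156 + 208 = 364 → 364 − 360 = 4°

4°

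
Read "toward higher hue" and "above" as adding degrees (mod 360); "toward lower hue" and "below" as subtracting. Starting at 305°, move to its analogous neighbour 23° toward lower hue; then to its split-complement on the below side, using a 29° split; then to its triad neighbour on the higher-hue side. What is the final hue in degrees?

193°

−23° (analog 23° ↓): 305 − 23 = 282°
+151° (split-comp 29° ↓): 282 + 151 = 433 → 433 − 360 = 73°
+120° (triadic ↑): 73 + 120 = 193°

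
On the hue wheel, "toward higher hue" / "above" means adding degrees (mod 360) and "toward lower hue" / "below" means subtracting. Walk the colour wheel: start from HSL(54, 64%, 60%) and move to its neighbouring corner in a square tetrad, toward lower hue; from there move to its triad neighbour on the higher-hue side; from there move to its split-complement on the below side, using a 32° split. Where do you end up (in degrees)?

232°

square ↓ −90°: 54 − 90 = -36 → -36 + 360 = 324°
triadic ↑ +120°: 324 + 120 = 444 → 444 − 360 = 84°
split-comp 32° ↓ +148°: 84 + 148 = 232°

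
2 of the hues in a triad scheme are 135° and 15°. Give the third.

255°

A triad places three hues 120° apart.
The full set through 15° is {15°, 135°, 255°}.
Given {15°, 135°}, the missing hue is 255°.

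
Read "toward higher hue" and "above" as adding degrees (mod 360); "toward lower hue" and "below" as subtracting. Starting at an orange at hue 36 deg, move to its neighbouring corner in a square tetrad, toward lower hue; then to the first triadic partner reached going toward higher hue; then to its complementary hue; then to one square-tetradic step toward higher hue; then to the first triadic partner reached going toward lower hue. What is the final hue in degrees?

216°

−90° (square ↓): 36 − 90 = -54 → -54 + 360 = 306°
+120° (triadic ↑): 306 + 120 = 426 → 426 − 360 = 66°
+180° (complement): 66 + 180 = 246°
+90° (square ↑): 246 + 90 = 336°
−120° (triadic ↓): 336 − 120 = 216°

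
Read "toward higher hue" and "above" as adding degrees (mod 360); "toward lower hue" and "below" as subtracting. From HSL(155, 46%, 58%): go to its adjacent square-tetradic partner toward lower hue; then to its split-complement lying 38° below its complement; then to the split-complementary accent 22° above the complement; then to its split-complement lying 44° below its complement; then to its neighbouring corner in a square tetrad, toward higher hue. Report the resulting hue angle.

square ↓ −90°: 155 − 90 = 65°
split-comp 38° ↓ +142°: 65 + 142 = 207°
split-comp 22° ↑ +202°: 207 + 202 = 409 → 409 − 360 = 49°
split-comp 44° ↓ +136°: 49 + 136 = 185°
square ↑ +90°: 185 + 90 = 275°

275°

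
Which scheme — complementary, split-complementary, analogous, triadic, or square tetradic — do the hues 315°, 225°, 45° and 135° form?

square tetradic

Sort the hues: 45°, 135°, 225°, 315°.
Successive gaps around the wheel: 90°, 90°, 90°, 90°.
Four hues every 90° form a square tetradic scheme.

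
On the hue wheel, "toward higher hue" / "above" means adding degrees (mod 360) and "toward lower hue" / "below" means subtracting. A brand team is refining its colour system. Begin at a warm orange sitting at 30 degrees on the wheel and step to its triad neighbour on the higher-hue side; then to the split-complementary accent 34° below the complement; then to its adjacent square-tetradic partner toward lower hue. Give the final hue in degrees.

206°

+120° (triadic ↑): 30 + 120 = 150°
+146° (split-comp 34° ↓): 150 + 146 = 296°
−90° (square ↓): 296 − 90 = 206°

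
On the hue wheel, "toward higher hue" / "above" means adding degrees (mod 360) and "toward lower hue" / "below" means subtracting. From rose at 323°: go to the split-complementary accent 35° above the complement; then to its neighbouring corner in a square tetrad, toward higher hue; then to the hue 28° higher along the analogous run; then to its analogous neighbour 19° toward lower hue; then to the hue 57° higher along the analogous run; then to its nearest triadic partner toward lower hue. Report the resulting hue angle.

split-comp 35° ↑ +215°: 323 + 215 = 538 → 538 − 360 = 178°
square ↑ +90°: 178 + 90 = 268°
analog 28° ↑ +28°: 268 + 28 = 296°
analog 19° ↓ −19°: 296 − 19 = 277°
analog 57° ↑ +57°: 277 + 57 = 334°
triadic ↓ −120°: 334 − 120 = 214°

214°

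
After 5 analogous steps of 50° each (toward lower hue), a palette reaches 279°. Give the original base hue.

169°

5 steps of 50° (toward lower hue) give a net shift of −250°.
Start = end − shift: 279 + 250 = 529 → 529 − 360 = 169°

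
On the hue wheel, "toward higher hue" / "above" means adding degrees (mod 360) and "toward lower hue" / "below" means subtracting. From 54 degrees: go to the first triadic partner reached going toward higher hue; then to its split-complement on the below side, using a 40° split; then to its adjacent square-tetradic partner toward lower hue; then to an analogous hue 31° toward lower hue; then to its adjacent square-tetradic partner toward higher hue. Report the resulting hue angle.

+120° (triadic ↑): 54 + 120 = 174°
+140° (split-comp 40° ↓): 174 + 140 = 314°
−90° (square ↓): 314 − 90 = 224°
−31° (analog 31° ↓): 224 − 31 = 193°
+90° (square ↑): 193 + 90 = 283°

283°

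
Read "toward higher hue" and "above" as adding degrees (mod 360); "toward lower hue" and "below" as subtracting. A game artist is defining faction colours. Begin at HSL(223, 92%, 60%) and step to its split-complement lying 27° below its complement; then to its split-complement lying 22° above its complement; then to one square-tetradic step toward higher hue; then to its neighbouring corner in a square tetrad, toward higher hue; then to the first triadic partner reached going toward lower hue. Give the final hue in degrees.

278°

split-comp 27° ↓ +153°: 223 + 153 = 376 → 376 − 360 = 16°
split-comp 22° ↑ +202°: 16 + 202 = 218°
square ↑ +90°: 218 + 90 = 308°
square ↑ +90°: 308 + 90 = 398 → 398 − 360 = 38°
triadic ↓ −120°: 38 − 120 = -82 → -82 + 360 = 278°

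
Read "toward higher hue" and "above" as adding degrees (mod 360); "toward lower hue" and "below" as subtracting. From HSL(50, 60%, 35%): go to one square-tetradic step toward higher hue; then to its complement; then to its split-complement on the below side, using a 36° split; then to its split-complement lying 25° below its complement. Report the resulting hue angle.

50 + 90 = 140°   (square ↑)
140 + 180 = 320°   (complement)
320 + 144 = 464 → 464 − 360 = 104°   (split-comp 36° ↓)
104 + 155 = 259°   (split-comp 25° ↓)

259°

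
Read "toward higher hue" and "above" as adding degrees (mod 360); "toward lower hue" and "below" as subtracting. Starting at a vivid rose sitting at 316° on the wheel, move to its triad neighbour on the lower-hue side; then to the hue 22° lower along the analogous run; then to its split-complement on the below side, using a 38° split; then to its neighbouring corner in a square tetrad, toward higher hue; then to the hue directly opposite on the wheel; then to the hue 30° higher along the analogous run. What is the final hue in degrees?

256°

316 − 120 = 196°   (triadic ↓)
196 − 22 = 174°   (analog 22° ↓)
174 + 142 = 316°   (split-comp 38° ↓)
316 + 90 = 406 → 406 − 360 = 46°   (square ↑)
46 + 180 = 226°   (complement)
226 + 30 = 256°   (analog 30° ↑)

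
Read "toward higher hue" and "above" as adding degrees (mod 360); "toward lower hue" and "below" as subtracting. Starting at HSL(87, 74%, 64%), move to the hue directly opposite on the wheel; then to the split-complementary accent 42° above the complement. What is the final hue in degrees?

129°

complement +180°: 87 + 180 = 267°
split-comp 42° ↑ +222°: 267 + 222 = 489 → 489 − 360 = 129°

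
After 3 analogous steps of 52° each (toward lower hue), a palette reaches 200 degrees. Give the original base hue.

3 steps of 52° (toward lower hue) give a net shift of −156°.
Start = end − shift: 200 + 156 = 356°

356°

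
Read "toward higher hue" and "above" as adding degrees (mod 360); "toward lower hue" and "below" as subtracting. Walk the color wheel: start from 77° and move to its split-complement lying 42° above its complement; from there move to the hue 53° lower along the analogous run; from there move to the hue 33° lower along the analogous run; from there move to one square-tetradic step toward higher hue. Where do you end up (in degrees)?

303°

+222° (split-comp 42° ↑): 77 + 222 = 299°
−53° (analog 53° ↓): 299 − 53 = 246°
−33° (analog 33° ↓): 246 − 33 = 213°
+90° (square ↑): 213 + 90 = 303°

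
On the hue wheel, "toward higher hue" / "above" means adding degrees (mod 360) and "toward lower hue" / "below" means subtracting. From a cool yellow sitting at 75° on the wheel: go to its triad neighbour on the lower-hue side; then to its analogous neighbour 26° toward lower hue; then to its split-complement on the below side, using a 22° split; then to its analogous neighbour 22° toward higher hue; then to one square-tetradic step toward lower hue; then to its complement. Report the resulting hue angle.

75 − 120 = -45 → -45 + 360 = 315°   (triadic ↓)
315 − 26 = 289°   (analog 26° ↓)
289 + 158 = 447 → 447 − 360 = 87°   (split-comp 22° ↓)
87 + 22 = 109°   (analog 22° ↑)
109 − 90 = 19°   (square ↓)
19 + 180 = 199°   (complement)

199°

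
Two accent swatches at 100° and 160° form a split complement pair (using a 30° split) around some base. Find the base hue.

310°

The accents sit 30° either side of the complement, so the complement is their short-arc midpoint on the wheel.
Short-arc midpoint of 100° and 160°: 130°.
Base is 180° from the complement: 130 − 180 = -50 → -50 + 360 = 310°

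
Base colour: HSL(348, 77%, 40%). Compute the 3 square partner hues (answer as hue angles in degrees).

78°, 168° and 258°

A square tetradic scheme places four hues every 90°.
348 + 90 = 438 → 438 − 360 = 78°
348 + 180 = 528 → 528 − 360 = 168°
348 + 270 = 618 → 618 − 360 = 258°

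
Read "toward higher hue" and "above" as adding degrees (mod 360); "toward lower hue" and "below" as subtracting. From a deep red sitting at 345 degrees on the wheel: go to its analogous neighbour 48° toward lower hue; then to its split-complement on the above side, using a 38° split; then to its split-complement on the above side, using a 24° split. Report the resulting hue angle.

359°

−48° (analog 48° ↓): 345 − 48 = 297°
+218° (split-comp 38° ↑): 297 + 218 = 515 → 515 − 360 = 155°
+204° (split-comp 24° ↑): 155 + 204 = 359°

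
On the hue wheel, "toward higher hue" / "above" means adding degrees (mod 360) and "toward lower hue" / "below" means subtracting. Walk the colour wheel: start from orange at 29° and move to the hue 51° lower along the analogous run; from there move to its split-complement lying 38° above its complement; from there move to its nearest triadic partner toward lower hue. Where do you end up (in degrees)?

29 − 51 = -22 → -22 + 360 = 338°   (analog 51° ↓)
338 + 218 = 556 → 556 − 360 = 196°   (split-comp 38° ↑)
196 − 120 = 76°   (triadic ↓)

76°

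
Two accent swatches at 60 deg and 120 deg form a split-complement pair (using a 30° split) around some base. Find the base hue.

270°

The accents sit 30° either side of the complement, so the complement is their short-arc midpoint on the wheel.
Short-arc midpoint of 60° and 120°: 90°.
Base is 180° from the complement: 90 − 180 = -90 → -90 + 360 = 270°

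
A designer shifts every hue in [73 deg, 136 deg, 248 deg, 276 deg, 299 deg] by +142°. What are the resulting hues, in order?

215°, 278°, 30°, 58°, 81°

73 + 142 = 215°
136 + 142 = 278°
248 + 142 = 390 → 390 − 360 = 30°
276 + 142 = 418 → 418 − 360 = 58°
299 + 142 = 441 → 441 − 360 = 81°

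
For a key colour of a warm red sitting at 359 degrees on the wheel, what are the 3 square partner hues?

89°, 179°, 269°

A square tetradic scheme places four hues every 90°.
359 + 90 = 449 → 449 − 360 = 89°
359 + 180 = 539 → 539 − 360 = 179°
359 + 270 = 629 → 629 − 360 = 269°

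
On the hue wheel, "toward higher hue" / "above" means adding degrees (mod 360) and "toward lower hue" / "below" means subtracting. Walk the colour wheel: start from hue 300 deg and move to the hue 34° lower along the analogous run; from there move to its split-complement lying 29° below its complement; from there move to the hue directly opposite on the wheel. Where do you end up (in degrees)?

300 − 34 = 266°   (analog 34° ↓)
266 + 151 = 417 → 417 − 360 = 57°   (split-comp 29° ↓)
57 + 180 = 237°   (complement)

237°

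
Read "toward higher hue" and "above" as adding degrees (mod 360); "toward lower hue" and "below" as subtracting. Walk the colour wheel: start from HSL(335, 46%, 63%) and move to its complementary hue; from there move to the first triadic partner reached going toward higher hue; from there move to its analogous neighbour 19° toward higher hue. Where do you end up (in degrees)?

294°

335 + 180 = 515 → 515 − 360 = 155°   (complement)
155 + 120 = 275°   (triadic ↑)
275 + 19 = 294°   (analog 19° ↑)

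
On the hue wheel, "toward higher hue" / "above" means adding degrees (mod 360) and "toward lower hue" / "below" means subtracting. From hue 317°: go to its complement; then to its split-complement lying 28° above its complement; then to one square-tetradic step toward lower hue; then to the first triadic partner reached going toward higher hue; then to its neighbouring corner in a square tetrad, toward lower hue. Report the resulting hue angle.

+180° (complement): 317 + 180 = 497 → 497 − 360 = 137°
+208° (split-comp 28° ↑): 137 + 208 = 345°
−90° (square ↓): 345 − 90 = 255°
+120° (triadic ↑): 255 + 120 = 375 → 375 − 360 = 15°
−90° (square ↓): 15 − 90 = -75 → -75 + 360 = 285°

285°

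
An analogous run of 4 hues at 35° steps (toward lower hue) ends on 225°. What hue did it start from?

3 steps of 35° (toward lower hue) give a net shift of −105°.
Start = end − shift: 225 + 105 = 330°

330°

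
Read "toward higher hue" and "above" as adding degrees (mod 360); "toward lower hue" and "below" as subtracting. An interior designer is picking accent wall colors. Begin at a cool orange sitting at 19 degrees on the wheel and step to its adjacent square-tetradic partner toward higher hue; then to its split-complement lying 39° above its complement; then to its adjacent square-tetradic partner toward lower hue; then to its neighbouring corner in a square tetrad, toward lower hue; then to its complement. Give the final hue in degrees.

19 + 90 = 109°   (square ↑)
109 + 219 = 328°   (split-comp 39° ↑)
328 − 90 = 238°   (square ↓)
238 − 90 = 148°   (square ↓)
148 + 180 = 328°   (complement)

328°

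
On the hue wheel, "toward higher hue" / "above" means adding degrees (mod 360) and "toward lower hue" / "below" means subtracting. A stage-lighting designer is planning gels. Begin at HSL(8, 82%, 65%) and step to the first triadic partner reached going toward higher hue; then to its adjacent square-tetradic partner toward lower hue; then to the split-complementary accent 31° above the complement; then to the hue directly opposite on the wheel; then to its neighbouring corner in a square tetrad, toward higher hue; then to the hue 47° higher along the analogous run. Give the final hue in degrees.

206°

8 + 120 = 128°   (triadic ↑)
128 − 90 = 38°   (square ↓)
38 + 211 = 249°   (split-comp 31° ↑)
249 + 180 = 429 → 429 − 360 = 69°   (complement)
69 + 90 = 159°   (square ↑)
159 + 47 = 206°   (analog 47° ↑)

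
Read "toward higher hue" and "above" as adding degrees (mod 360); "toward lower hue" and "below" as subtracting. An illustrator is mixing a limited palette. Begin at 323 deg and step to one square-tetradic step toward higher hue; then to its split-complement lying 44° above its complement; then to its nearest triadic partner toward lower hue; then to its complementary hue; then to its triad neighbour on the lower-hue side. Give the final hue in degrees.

217°

323 + 90 = 413 → 413 − 360 = 53°   (square ↑)
53 + 224 = 277°   (split-comp 44° ↑)
277 − 120 = 157°   (triadic ↓)
157 + 180 = 337°   (complement)
337 − 120 = 217°   (triadic ↓)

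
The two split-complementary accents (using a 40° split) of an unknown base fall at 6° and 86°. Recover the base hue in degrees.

226°

The accents sit 40° either side of the complement, so the complement is their short-arc midpoint on the wheel.
Short-arc midpoint of 6° and 86°: 46°.
Base is 180° from the complement: 46 − 180 = -134 → -134 + 360 = 226°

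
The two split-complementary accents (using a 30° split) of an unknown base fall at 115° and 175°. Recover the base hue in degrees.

325°

The accents sit 30° either side of the complement, so the complement is their short-arc midpoint on the wheel.
Short-arc midpoint of 115° and 175°: 145°.
Base is 180° from the complement: 145 − 180 = -35 → -35 + 360 = 325°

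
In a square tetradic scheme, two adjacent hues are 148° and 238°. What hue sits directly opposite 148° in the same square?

328°

A square tetradic scheme places four hues 90° apart; opposite corners are 180° apart.
148 + 180 = 328°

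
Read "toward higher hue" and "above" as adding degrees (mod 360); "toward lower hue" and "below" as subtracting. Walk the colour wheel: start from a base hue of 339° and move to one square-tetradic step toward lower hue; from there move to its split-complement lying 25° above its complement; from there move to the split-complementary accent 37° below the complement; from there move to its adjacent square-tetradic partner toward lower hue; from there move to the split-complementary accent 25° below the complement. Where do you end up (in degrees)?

302°

square ↓ −90°: 339 − 90 = 249°
split-comp 25° ↑ +205°: 249 + 205 = 454 → 454 − 360 = 94°
split-comp 37° ↓ +143°: 94 + 143 = 237°
square ↓ −90°: 237 − 90 = 147°
split-comp 25° ↓ +155°: 147 + 155 = 302°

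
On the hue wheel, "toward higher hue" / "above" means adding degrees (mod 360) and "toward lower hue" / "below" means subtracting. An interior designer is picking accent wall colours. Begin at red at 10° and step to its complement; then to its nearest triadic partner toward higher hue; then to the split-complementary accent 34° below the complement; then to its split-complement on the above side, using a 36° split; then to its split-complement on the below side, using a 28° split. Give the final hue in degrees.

10 + 180 = 190°   (complement)
190 + 120 = 310°   (triadic ↑)
310 + 146 = 456 → 456 − 360 = 96°   (split-comp 34° ↓)
96 + 216 = 312°   (split-comp 36° ↑)
312 + 152 = 464 → 464 − 360 = 104°   (split-comp 28° ↓)

104°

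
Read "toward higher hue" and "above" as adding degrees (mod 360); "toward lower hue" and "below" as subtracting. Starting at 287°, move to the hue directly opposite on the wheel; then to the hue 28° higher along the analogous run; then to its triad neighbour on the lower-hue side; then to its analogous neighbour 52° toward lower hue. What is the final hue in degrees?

323°

+180° (complement): 287 + 180 = 467 → 467 − 360 = 107°
+28° (analog 28° ↑): 107 + 28 = 135°
−120° (triadic ↓): 135 − 120 = 15°
−52° (analog 52° ↓): 15 − 52 = -37 → -37 + 360 = 323°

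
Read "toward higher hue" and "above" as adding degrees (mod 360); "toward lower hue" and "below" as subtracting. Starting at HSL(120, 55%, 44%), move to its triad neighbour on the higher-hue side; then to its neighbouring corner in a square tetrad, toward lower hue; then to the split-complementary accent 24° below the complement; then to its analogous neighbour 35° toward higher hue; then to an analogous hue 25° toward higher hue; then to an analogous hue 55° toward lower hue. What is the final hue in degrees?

triadic ↑ +120°: 120 + 120 = 240°
square ↓ −90°: 240 − 90 = 150°
split-comp 24° ↓ +156°: 150 + 156 = 306°
analog 35° ↑ +35°: 306 + 35 = 341°
analog 25° ↑ +25°: 341 + 25 = 366 → 366 − 360 = 6°
analog 55° ↓ −55°: 6 − 55 = -49 → -49 + 360 = 311°

311°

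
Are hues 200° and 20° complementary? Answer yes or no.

Angular distance: |200 − 20| = 180 = 180°.
Complementary requires 180°.

yes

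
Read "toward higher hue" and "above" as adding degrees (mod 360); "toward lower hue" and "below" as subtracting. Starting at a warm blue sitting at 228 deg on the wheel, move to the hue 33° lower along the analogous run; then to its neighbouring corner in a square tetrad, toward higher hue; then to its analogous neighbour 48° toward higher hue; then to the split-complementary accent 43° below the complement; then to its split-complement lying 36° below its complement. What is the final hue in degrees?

228 − 33 = 195°   (analog 33° ↓)
195 + 90 = 285°   (square ↑)
285 + 48 = 333°   (analog 48° ↑)
333 + 137 = 470 → 470 − 360 = 110°   (split-comp 43° ↓)
110 + 144 = 254°   (split-comp 36° ↓)

254°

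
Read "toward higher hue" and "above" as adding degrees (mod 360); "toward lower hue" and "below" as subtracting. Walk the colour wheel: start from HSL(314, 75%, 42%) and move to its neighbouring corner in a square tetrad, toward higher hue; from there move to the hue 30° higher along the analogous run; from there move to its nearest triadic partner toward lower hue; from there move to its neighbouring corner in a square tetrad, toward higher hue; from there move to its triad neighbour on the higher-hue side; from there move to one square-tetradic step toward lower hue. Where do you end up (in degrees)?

74°

314 + 90 = 404 → 404 − 360 = 44°   (square ↑)
44 + 30 = 74°   (analog 30° ↑)
74 − 120 = -46 → -46 + 360 = 314°   (triadic ↓)
314 + 90 = 404 → 404 − 360 = 44°   (square ↑)
44 + 120 = 164°   (triadic ↑)
164 − 90 = 74°   (square ↓)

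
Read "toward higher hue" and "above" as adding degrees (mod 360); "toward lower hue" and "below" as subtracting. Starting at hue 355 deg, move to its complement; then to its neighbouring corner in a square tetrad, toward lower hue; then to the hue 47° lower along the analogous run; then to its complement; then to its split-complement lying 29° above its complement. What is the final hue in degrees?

67°

355 + 180 = 535 → 535 − 360 = 175°   (complement)
175 − 90 = 85°   (square ↓)
85 − 47 = 38°   (analog 47° ↓)
38 + 180 = 218°   (complement)
218 + 209 = 427 → 427 − 360 = 67°   (split-comp 29° ↑)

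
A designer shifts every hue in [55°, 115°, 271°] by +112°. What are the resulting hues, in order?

55 + 112 = 167°
115 + 112 = 227°
271 + 112 = 383 → 383 − 360 = 23°

167°, 227°, 23°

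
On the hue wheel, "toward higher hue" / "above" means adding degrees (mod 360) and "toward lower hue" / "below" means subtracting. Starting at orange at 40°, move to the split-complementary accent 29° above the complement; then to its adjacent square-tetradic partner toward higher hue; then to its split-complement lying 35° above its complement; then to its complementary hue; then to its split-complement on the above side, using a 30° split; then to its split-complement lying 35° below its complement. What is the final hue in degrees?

split-comp 29° ↑ +209°: 40 + 209 = 249°
square ↑ +90°: 249 + 90 = 339°
split-comp 35° ↑ +215°: 339 + 215 = 554 → 554 − 360 = 194°
complement +180°: 194 + 180 = 374 → 374 − 360 = 14°
split-comp 30° ↑ +210°: 14 + 210 = 224°
split-comp 35° ↓ +145°: 224 + 145 = 369 → 369 − 360 = 9°

9°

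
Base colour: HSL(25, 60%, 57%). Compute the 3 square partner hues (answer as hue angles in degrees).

25 + 90 = 115°
25 + 180 = 205°
25 + 270 = 295°

115°, 205° and 295°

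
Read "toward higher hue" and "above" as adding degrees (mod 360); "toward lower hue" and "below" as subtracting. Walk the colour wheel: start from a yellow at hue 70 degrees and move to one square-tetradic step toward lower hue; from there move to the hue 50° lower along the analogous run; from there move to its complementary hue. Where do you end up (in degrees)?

110°

square ↓ −90°: 70 − 90 = -20 → -20 + 360 = 340°
analog 50° ↓ −50°: 340 − 50 = 290°
complement +180°: 290 + 180 = 470 → 470 − 360 = 110°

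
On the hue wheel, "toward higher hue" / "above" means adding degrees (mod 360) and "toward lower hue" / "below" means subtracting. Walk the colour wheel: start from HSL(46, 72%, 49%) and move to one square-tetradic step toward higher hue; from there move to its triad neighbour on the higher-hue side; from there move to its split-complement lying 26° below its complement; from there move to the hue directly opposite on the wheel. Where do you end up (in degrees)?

46 + 90 = 136°   (square ↑)
136 + 120 = 256°   (triadic ↑)
256 + 154 = 410 → 410 − 360 = 50°   (split-comp 26° ↓)
50 + 180 = 230°   (complement)

230°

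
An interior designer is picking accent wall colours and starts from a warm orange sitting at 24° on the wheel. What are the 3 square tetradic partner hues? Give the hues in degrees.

A square tetradic scheme places four hues every 90°.
24 + 90 = 114°
24 + 180 = 204°
24 + 270 = 294°

114°, 204° and 294°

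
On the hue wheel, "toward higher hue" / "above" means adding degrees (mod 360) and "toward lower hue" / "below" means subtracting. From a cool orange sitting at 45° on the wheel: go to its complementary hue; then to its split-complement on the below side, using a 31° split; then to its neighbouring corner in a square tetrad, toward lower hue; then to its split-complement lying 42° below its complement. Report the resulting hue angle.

complement +180°: 45 + 180 = 225°
split-comp 31° ↓ +149°: 225 + 149 = 374 → 374 − 360 = 14°
square ↓ −90°: 14 − 90 = -76 → -76 + 360 = 284°
split-comp 42° ↓ +138°: 284 + 138 = 422 → 422 − 360 = 62°

62°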